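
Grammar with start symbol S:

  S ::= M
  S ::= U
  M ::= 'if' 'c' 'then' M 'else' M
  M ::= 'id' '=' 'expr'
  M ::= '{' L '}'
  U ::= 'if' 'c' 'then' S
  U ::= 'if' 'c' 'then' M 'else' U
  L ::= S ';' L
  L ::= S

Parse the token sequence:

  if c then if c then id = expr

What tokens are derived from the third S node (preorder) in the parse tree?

id = expr

[S [U if c then [S [U if c then [S [M id = expr]]]]]]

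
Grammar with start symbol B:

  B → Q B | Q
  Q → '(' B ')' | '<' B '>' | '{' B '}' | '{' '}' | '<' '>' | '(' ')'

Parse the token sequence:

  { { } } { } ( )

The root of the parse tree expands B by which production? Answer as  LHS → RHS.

B → Q B

[B [Q { [B [Q { }]] }] [B [Q { }] [B [Q ( )]]]]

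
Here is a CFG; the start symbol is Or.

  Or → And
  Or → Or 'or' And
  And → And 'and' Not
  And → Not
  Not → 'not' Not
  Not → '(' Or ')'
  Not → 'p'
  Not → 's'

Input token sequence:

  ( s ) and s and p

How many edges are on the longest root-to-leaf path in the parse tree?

[Or [And [And [And [Not ( [Or [And [Not s]]] )]] and [Not s]] and [Not p]]]

8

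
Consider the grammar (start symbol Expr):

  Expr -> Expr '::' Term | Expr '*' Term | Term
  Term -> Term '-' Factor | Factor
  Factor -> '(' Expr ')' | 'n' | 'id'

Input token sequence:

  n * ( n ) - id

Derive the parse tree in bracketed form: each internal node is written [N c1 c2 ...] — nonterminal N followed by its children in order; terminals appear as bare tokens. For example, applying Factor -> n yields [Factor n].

[Expr [Expr [Term [Factor n]]] * [Term [Term [Factor ( [Expr [Term [Factor n]]] )]] - [Factor id]]]

Expr
Expr * Term
Term * Term
Factor * Term
n * Term
n * Term - Factor
n * Factor - Factor
n * ( Expr ) - Factor
n * ( Term ) - Factor
n * ( Factor ) - Factor
n * ( n ) - Factor
n * ( n ) - id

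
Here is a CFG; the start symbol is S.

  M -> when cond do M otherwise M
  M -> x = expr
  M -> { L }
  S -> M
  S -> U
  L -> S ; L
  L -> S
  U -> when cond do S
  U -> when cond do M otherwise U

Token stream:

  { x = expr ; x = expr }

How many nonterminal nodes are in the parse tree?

[S [M { [L [S [M x = expr]] ; [L [S [M x = expr]]]] }]]

8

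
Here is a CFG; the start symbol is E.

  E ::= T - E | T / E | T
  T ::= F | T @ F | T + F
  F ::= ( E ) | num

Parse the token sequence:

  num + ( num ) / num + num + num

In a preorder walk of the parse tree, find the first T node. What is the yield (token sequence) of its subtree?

[E [T [T [F num]] + [F ( [E [T [F num]]] )]] / [E [T [T [T [F num]] + [F num]] + [F num]]]]

num + ( num )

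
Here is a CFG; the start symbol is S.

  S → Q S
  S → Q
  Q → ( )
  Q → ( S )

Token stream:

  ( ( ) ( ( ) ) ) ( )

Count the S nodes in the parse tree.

5

[S [Q ( [S [Q ( )] [S [Q ( [S [Q ( )]] )]]] )] [S [Q ( )]]]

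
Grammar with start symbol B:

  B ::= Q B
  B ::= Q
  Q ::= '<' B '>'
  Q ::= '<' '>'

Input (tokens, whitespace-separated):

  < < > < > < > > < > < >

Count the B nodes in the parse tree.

6

[B [Q < [B [Q < >] [B [Q < >] [B [Q < >]]]] >] [B [Q < >] [B [Q < >]]]]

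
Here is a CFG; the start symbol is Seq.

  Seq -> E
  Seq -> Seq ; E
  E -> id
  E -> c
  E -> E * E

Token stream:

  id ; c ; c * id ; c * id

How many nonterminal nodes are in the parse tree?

[Seq [Seq [Seq [Seq [E id]] ; [E c]] ; [E [E c] * [E id]]] ; [E [E c] * [E id]]]

12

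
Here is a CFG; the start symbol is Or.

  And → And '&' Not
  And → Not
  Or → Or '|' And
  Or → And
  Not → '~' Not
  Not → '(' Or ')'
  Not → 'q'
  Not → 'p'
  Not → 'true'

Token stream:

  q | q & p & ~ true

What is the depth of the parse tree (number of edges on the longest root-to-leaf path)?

[Or [Or [And [Not q]]] | [And [And [And [Not q]] & [Not p]] & [Not ~ [Not true]]]]

5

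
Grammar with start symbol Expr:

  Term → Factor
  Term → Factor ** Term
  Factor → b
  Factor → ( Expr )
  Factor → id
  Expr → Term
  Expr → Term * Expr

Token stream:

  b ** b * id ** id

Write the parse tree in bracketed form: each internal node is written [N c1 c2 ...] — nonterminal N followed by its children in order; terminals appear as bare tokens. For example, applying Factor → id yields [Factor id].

[Expr [Term [Factor b] ** [Term [Factor b]]] * [Expr [Term [Factor id] ** [Term [Factor id]]]]]

Expr
Term * Expr
Factor ** Term * Expr
b ** Term * Expr
b ** Factor * Expr
b ** b * Expr
b ** b * Term
b ** b * Factor ** Term
b ** b * id ** Term
b ** b * id ** Factor
b ** b * id ** id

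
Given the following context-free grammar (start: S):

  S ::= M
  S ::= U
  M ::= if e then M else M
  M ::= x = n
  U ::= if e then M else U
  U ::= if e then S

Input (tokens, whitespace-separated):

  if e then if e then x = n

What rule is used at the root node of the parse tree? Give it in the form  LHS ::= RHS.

S ::= U

[S [U if e then [S [U if e then [S [M x = n]]]]]]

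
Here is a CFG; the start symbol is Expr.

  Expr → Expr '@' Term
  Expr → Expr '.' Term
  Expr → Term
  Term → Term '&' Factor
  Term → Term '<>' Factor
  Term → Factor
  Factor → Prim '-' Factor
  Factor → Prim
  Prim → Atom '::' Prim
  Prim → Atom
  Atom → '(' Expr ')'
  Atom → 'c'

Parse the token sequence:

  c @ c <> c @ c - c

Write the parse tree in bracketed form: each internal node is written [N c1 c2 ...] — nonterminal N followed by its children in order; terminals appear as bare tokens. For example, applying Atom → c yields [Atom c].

[Expr [Expr [Expr [Term [Factor [Prim [Atom c]]]]] @ [Term [Term [Factor [Prim [Atom c]]]] <> [Factor [Prim [Atom c]]]]] @ [Term [Factor [Prim [Atom c]] - [Factor [Prim [Atom c]]]]]]

Expr
Expr @ Term
Expr @ Term @ Term
Term @ Term @ Term
Factor @ Term @ Term
Prim @ Term @ Term
Atom @ Term @ Term
c @ Term @ Term
c @ Term <> Factor @ Term
c @ Factor <> Factor @ Term
c @ Prim <> Factor @ Term
c @ Atom <> Factor @ Term
c @ c <> Factor @ Term
c @ c <> Prim @ Term
c @ c <> Atom @ Term
c @ c <> c @ Term
c @ c <> c @ Factor
c @ c <> c @ Prim - Factor
c @ c <> c @ Atom - Factor
c @ c <> c @ c - Factor
c @ c <> c @ c - Prim
c @ c <> c @ c - Atom
c @ c <> c @ c - c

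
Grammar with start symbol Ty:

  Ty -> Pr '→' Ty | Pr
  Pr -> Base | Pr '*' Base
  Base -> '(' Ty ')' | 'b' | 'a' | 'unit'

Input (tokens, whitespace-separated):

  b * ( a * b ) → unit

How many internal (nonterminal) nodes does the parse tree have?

13

[Ty [Pr [Pr [Base b]] * [Base ( [Ty [Pr [Pr [Base a]] * [Base b]]] )]] → [Ty [Pr [Base unit]]]]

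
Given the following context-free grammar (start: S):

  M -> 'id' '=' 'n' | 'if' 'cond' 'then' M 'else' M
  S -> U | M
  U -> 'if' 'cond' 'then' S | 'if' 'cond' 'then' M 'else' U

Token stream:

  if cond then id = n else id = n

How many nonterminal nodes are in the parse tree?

4

[S [M if cond then [M id = n] else [M id = n]]]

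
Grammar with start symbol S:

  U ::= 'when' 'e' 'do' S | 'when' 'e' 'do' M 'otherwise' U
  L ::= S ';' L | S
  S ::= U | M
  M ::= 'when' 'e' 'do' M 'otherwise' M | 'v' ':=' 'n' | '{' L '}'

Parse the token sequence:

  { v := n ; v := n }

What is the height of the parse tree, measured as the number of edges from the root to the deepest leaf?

[S [M { [L [S [M v := n]] ; [L [S [M v := n]]]] }]]

6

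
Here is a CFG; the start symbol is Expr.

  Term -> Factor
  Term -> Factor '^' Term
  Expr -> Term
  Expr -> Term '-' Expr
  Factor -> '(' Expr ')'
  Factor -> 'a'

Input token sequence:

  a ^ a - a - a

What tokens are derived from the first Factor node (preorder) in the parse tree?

a

[Expr [Term [Factor a] ^ [Term [Factor a]]] - [Expr [Term [Factor a]] - [Expr [Term [Factor a]]]]]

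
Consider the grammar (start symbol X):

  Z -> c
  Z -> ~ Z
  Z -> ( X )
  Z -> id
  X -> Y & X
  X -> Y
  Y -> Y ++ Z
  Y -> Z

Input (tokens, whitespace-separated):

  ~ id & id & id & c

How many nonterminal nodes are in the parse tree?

13

[X [Y [Z ~ [Z id]]] & [X [Y [Z id]] & [X [Y [Z id]] & [X [Y [Z c]]]]]]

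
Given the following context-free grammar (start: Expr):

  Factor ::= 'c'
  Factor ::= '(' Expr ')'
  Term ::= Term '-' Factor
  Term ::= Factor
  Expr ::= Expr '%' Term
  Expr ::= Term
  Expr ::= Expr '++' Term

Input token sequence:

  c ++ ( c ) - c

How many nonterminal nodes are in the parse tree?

11

[Expr [Expr [Term [Factor c]]] ++ [Term [Term [Factor ( [Expr [Term [Factor c]]] )]] - [Factor c]]]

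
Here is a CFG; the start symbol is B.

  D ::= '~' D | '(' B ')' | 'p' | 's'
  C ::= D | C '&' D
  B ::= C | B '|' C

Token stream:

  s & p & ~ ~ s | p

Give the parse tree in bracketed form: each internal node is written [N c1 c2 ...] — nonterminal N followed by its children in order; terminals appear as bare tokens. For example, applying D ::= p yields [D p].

[B [B [C [C [C [D s]] & [D p]] & [D ~ [D ~ [D s]]]]] | [C [D p]]]

B
B | C
C | C
C & D | C
C & D & D | C
D & D & D | C
s & D & D | C
s & p & D | C
s & p & ~ D | C
s & p & ~ ~ D | C
s & p & ~ ~ s | C
s & p & ~ ~ s | D
s & p & ~ ~ s | p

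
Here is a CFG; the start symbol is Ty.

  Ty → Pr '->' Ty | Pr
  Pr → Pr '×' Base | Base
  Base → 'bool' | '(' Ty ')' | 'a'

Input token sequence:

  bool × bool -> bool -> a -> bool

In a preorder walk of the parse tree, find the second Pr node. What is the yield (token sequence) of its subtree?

bool

[Ty [Pr [Pr [Base bool]] × [Base bool]] -> [Ty [Pr [Base bool]] -> [Ty [Pr [Base a]] -> [Ty [Pr [Base bool]]]]]]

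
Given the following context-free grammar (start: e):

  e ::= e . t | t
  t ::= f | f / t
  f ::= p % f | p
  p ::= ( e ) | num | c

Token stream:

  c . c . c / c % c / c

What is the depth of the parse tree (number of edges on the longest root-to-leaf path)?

[e [e [e [t [f [p c]]]] . [t [f [p c]]]] . [t [f [p c]] / [t [f [p c] % [f [p c]]] / [t [f [p c]]]]]]

6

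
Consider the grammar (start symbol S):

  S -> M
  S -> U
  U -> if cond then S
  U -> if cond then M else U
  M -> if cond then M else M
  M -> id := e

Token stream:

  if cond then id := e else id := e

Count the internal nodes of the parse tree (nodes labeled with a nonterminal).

[S [M if cond then [M id := e] else [M id := e]]]

4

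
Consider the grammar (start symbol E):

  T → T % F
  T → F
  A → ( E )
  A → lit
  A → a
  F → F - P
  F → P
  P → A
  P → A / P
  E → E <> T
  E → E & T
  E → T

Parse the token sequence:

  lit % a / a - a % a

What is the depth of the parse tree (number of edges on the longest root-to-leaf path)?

8

[E [T [T [T [F [P [A lit]]]] % [F [F [P [A a] / [P [A a]]]] - [P [A a]]]] % [F [P [A a]]]]]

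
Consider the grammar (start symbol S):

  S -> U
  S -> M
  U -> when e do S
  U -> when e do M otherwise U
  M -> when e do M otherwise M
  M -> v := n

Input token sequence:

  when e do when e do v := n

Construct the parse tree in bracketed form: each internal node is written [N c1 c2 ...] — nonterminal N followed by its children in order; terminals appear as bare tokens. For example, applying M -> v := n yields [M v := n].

S
U
when e do S
when e do U
when e do when e do S
when e do when e do M
when e do when e do v := n

[S [U when e do [S [U when e do [S [M v := n]]]]]]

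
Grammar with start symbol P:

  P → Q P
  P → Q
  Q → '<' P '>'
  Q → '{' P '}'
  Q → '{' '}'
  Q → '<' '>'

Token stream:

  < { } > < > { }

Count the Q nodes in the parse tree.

4

[P [Q < [P [Q { }]] >] [P [Q < >] [P [Q { }]]]]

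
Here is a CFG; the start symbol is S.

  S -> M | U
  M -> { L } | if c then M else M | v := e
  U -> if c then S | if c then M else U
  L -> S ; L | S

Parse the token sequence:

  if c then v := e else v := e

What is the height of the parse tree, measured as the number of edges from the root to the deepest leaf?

[S [M if c then [M v := e] else [M v := e]]]

3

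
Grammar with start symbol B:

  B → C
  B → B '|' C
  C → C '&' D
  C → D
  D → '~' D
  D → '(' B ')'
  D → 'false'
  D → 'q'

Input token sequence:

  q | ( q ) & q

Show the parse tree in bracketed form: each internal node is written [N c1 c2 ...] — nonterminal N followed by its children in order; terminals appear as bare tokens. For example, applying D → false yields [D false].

[B [B [C [D q]]] | [C [C [D ( [B [C [D q]]] )]] & [D q]]]

B
B | C
C | C
D | C
q | C
q | C & D
q | D & D
q | ( B ) & D
q | ( C ) & D
q | ( D ) & D
q | ( q ) & D
q | ( q ) & q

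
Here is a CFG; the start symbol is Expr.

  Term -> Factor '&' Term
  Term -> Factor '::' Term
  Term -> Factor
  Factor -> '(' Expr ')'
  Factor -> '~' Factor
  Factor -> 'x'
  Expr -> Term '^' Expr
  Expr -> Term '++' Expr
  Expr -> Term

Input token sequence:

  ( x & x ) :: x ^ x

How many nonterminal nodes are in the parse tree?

13

[Expr [Term [Factor ( [Expr [Term [Factor x] & [Term [Factor x]]]] )] :: [Term [Factor x]]] ^ [Expr [Term [Factor x]]]]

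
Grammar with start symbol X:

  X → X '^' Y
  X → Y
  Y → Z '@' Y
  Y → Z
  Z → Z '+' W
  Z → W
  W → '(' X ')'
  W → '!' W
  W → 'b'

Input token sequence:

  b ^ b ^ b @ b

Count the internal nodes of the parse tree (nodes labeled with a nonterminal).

[X [X [X [Y [Z [W b]]]] ^ [Y [Z [W b]]]] ^ [Y [Z [W b]] @ [Y [Z [W b]]]]]

15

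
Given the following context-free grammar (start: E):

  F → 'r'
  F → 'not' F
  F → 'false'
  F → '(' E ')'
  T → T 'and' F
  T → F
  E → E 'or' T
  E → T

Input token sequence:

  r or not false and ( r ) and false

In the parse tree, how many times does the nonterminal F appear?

6

[E [E [T [F r]]] or [T [T [T [F not [F false]]] and [F ( [E [T [F r]]] )]] and [F false]]]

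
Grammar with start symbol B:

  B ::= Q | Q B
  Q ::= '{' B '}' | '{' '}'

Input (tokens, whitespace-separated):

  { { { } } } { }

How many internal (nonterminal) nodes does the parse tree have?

8

[B [Q { [B [Q { [B [Q { }]] }]] }] [B [Q { }]]]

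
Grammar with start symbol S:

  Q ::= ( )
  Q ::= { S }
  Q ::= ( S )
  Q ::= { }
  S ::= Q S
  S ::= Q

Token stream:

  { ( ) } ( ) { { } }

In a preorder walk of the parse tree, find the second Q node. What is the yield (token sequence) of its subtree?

( )

[S [Q { [S [Q ( )]] }] [S [Q ( )] [S [Q { [S [Q { }]] }]]]]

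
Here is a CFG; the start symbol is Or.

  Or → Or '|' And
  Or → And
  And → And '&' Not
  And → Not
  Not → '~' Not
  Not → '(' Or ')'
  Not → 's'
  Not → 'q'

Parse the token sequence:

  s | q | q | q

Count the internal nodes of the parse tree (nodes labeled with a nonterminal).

[Or [Or [Or [Or [And [Not s]]] | [And [Not q]]] | [And [Not q]]] | [And [Not q]]]

12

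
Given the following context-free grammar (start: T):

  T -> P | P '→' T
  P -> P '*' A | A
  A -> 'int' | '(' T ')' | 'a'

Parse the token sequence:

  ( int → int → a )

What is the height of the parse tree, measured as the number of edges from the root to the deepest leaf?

8

[T [P [A ( [T [P [A int]] → [T [P [A int]] → [T [P [A a]]]]] )]]]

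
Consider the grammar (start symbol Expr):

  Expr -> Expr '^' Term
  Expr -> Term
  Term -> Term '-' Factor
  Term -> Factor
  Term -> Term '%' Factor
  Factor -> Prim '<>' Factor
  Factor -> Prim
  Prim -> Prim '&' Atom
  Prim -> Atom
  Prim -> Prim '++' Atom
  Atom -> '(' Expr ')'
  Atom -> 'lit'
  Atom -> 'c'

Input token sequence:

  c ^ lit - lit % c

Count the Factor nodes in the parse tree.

4

[Expr [Expr [Term [Factor [Prim [Atom c]]]]] ^ [Term [Term [Term [Factor [Prim [Atom lit]]]] - [Factor [Prim [Atom lit]]]] % [Factor [Prim [Atom c]]]]]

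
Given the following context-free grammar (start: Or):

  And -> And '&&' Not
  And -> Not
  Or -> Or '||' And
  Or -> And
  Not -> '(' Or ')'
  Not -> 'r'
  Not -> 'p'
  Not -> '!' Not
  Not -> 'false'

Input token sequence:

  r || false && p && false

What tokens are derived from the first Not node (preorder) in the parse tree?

r

[Or [Or [And [Not r]]] || [And [And [And [Not false]] && [Not p]] && [Not false]]]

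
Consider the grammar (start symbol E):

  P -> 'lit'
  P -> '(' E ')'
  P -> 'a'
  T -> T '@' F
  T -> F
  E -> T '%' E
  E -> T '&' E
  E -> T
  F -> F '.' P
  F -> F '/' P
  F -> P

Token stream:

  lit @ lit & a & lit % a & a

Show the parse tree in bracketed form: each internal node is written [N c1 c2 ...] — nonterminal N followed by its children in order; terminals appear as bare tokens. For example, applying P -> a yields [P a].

[E [T [T [F [P lit]]] @ [F [P lit]]] & [E [T [F [P a]]] & [E [T [F [P lit]]] % [E [T [F [P a]]] & [E [T [F [P a]]]]]]]]

E
T & E
T @ F & E
F @ F & E
P @ F & E
lit @ F & E
lit @ P & E
lit @ lit & E
lit @ lit & T & E
lit @ lit & F & E
lit @ lit & P & E
lit @ lit & a & E
lit @ lit & a & T % E
lit @ lit & a & F % E
lit @ lit & a & P % E
lit @ lit & a & lit % E
lit @ lit & a & lit % T & E
lit @ lit & a & lit % F & E
lit @ lit & a & lit % P & E
lit @ lit & a & lit % a & E
lit @ lit & a & lit % a & T
lit @ lit & a & lit % a & F
lit @ lit & a & lit % a & P
lit @ lit & a & lit % a & a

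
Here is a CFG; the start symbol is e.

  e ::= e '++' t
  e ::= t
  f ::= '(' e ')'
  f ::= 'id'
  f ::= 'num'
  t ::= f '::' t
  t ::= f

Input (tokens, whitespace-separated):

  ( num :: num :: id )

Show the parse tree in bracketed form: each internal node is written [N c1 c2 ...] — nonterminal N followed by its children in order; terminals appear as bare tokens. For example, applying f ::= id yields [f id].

e
t
f
( e )
( t )
( f :: t )
( num :: t )
( num :: f :: t )
( num :: num :: t )
( num :: num :: f )
( num :: num :: id )

[e [t [f ( [e [t [f num] :: [t [f num] :: [t [f id]]]]] )]]]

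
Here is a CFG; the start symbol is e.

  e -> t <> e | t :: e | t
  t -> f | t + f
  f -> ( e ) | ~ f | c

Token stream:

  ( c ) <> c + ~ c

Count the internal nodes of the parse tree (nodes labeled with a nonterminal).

[e [t [f ( [e [t [f c]]] )]] <> [e [t [t [f c]] + [f ~ [f c]]]]]

12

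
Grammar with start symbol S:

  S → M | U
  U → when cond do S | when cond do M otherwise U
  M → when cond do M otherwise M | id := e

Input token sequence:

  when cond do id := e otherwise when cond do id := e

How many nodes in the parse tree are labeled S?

2

[S [U when cond do [M id := e] otherwise [U when cond do [S [M id := e]]]]]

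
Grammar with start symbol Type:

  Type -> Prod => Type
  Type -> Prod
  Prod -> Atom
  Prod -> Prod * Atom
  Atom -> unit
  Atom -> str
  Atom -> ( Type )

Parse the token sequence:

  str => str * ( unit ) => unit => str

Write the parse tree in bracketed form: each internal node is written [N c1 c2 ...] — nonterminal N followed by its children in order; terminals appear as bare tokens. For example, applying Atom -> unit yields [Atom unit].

Type
Prod => Type
Atom => Type
str => Type
str => Prod => Type
str => Prod * Atom => Type
str => Atom * Atom => Type
str => str * Atom => Type
str => str * ( Type ) => Type
str => str * ( Prod ) => Type
str => str * ( Atom ) => Type
str => str * ( unit ) => Type
str => str * ( unit ) => Prod => Type
str => str * ( unit ) => Atom => Type
str => str * ( unit ) => unit => Type
str => str * ( unit ) => unit => Prod
str => str * ( unit ) => unit => Atom
str => str * ( unit ) => unit => str

[Type [Prod [Atom str]] => [Type [Prod [Prod [Atom str]] * [Atom ( [Type [Prod [Atom unit]]] )]] => [Type [Prod [Atom unit]] => [Type [Prod [Atom str]]]]]]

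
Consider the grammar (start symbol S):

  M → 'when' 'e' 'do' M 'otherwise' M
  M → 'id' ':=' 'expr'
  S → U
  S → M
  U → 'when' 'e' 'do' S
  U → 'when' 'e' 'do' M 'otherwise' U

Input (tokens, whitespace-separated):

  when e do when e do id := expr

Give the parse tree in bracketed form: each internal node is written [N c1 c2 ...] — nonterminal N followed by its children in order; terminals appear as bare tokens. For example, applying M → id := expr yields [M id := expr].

S
U
when e do S
when e do U
when e do when e do S
when e do when e do M
when e do when e do id := expr

[S [U when e do [S [U when e do [S [M id := expr]]]]]]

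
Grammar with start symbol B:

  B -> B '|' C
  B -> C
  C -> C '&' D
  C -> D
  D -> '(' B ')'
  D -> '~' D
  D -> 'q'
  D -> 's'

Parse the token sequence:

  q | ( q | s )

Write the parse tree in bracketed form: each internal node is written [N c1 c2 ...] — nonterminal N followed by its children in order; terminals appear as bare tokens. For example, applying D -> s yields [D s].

[B [B [C [D q]]] | [C [D ( [B [B [C [D q]]] | [C [D s]]] )]]]

B
B | C
C | C
D | C
q | C
q | D
q | ( B )
q | ( B | C )
q | ( C | C )
q | ( D | C )
q | ( q | C )
q | ( q | D )
q | ( q | s )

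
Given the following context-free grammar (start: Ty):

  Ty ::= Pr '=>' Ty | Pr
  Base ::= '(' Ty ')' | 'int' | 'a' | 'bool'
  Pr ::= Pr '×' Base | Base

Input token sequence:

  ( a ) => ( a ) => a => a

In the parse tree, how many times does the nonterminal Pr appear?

6

[Ty [Pr [Base ( [Ty [Pr [Base a]]] )]] => [Ty [Pr [Base ( [Ty [Pr [Base a]]] )]] => [Ty [Pr [Base a]] => [Ty [Pr [Base a]]]]]]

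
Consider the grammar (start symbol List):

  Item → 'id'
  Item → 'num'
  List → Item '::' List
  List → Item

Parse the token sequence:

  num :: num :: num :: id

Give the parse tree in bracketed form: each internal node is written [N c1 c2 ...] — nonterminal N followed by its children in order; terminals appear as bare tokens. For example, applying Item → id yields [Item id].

[List [Item num] :: [List [Item num] :: [List [Item num] :: [List [Item id]]]]]

List
Item :: List
num :: List
num :: Item :: List
num :: num :: List
num :: num :: Item :: List
num :: num :: num :: List
num :: num :: num :: Item
num :: num :: num :: id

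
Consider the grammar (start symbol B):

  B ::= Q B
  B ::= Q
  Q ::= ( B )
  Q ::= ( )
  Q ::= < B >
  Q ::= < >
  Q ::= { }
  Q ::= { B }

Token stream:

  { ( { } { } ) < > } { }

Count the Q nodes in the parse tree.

6

[B [Q { [B [Q ( [B [Q { }] [B [Q { }]]] )] [B [Q < >]]] }] [B [Q { }]]]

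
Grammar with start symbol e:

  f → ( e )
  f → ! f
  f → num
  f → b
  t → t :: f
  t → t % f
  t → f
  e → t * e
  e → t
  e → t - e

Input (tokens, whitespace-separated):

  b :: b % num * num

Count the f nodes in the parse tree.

4

[e [t [t [t [f b]] :: [f b]] % [f num]] * [e [t [f num]]]]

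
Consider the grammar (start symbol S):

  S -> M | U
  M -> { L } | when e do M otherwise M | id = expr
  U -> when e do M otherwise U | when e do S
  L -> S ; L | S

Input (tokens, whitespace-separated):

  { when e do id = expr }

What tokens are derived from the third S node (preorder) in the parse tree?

id = expr

[S [M { [L [S [U when e do [S [M id = expr]]]]] }]]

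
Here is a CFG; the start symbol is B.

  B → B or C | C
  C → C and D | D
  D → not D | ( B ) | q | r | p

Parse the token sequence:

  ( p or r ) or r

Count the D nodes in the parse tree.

[B [B [C [D ( [B [B [C [D p]]] or [C [D r]]] )]]] or [C [D r]]]

4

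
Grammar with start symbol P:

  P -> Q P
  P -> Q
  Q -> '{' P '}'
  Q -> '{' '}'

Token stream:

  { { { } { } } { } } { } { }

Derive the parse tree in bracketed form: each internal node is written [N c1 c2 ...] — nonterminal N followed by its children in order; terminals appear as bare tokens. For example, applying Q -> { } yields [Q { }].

[P [Q { [P [Q { [P [Q { }] [P [Q { }]]] }] [P [Q { }]]] }] [P [Q { }] [P [Q { }]]]]

P
Q P
{ P } P
{ Q P } P
{ { P } P } P
{ { Q P } P } P
{ { { } P } P } P
{ { { } Q } P } P
{ { { } { } } P } P
{ { { } { } } Q } P
{ { { } { } } { } } P
{ { { } { } } { } } Q P
{ { { } { } } { } } { } P
{ { { } { } } { } } { } Q
{ { { } { } } { } } { } { }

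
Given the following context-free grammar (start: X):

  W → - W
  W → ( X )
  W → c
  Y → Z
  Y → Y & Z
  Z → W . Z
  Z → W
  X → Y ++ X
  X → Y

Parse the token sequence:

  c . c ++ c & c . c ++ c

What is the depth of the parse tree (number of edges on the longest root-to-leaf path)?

6

[X [Y [Z [W c] . [Z [W c]]]] ++ [X [Y [Y [Z [W c]]] & [Z [W c] . [Z [W c]]]] ++ [X [Y [Z [W c]]]]]]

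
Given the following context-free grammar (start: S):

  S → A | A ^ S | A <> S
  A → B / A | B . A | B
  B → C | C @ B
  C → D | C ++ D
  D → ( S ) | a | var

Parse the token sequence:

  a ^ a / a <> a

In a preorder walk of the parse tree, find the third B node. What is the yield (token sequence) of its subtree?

[S [A [B [C [D a]]]] ^ [S [A [B [C [D a]]] / [A [B [C [D a]]]]] <> [S [A [B [C [D a]]]]]]]

a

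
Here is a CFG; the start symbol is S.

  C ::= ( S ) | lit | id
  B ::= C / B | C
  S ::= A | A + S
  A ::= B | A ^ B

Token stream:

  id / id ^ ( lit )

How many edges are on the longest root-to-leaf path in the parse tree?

8

[S [A [A [B [C id] / [B [C id]]]] ^ [B [C ( [S [A [B [C lit]]]] )]]]]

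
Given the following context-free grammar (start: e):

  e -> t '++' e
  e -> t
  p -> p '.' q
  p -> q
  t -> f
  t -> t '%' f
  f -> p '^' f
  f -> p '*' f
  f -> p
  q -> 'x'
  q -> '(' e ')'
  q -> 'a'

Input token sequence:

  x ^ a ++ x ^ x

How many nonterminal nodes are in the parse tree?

16

[e [t [f [p [q x]] ^ [f [p [q a]]]]] ++ [e [t [f [p [q x]] ^ [f [p [q x]]]]]]]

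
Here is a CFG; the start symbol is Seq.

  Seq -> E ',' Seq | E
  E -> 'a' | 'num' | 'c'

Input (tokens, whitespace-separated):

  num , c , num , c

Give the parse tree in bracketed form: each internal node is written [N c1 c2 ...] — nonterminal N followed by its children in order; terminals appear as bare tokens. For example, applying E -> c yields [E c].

[Seq [E num] , [Seq [E c] , [Seq [E num] , [Seq [E c]]]]]

Seq
E , Seq
num , Seq
num , E , Seq
num , c , Seq
num , c , E , Seq
num , c , num , Seq
num , c , num , E
num , c , num , c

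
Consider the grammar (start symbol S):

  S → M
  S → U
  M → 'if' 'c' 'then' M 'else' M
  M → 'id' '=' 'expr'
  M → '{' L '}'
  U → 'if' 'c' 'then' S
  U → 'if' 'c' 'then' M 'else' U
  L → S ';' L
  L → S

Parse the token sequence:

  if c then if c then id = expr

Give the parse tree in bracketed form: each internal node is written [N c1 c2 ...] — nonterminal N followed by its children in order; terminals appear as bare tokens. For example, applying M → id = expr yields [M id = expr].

[S [U if c then [S [U if c then [S [M id = expr]]]]]]

S
U
if c then S
if c then U
if c then if c then S
if c then if c then M
if c then if c then id = expr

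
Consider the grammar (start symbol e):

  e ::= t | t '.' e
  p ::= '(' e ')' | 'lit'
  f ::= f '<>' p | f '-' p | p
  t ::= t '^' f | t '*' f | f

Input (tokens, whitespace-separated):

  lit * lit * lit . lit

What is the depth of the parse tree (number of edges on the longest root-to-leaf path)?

6

[e [t [t [t [f [p lit]]] * [f [p lit]]] * [f [p lit]]] . [e [t [f [p lit]]]]]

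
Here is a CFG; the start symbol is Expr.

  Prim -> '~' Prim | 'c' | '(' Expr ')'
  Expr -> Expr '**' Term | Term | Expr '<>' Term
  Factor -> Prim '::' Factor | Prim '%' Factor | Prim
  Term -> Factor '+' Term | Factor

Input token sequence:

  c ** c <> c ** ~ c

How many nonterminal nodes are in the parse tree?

[Expr [Expr [Expr [Expr [Term [Factor [Prim c]]]] ** [Term [Factor [Prim c]]]] <> [Term [Factor [Prim c]]]] ** [Term [Factor [Prim ~ [Prim c]]]]]

17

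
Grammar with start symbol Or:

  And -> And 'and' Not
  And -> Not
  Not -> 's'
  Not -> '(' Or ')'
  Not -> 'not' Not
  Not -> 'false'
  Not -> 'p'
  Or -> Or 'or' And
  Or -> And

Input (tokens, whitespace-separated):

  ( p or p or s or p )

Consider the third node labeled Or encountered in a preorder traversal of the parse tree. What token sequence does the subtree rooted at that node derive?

[Or [And [Not ( [Or [Or [Or [Or [And [Not p]]] or [And [Not p]]] or [And [Not s]]] or [And [Not p]]] )]]]

p or p or s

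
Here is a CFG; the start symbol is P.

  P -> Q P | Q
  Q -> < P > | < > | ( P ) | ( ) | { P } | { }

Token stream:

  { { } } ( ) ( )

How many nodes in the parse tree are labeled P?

[P [Q { [P [Q { }]] }] [P [Q ( )] [P [Q ( )]]]]

4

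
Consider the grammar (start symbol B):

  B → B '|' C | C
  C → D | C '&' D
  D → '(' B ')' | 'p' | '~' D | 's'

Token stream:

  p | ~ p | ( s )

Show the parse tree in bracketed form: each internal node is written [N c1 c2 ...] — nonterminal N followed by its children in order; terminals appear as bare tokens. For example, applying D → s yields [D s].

[B [B [B [C [D p]]] | [C [D ~ [D p]]]] | [C [D ( [B [C [D s]]] )]]]

B
B | C
B | C | C
C | C | C
D | C | C
p | C | C
p | D | C
p | ~ D | C
p | ~ p | C
p | ~ p | D
p | ~ p | ( B )
p | ~ p | ( C )
p | ~ p | ( D )
p | ~ p | ( s )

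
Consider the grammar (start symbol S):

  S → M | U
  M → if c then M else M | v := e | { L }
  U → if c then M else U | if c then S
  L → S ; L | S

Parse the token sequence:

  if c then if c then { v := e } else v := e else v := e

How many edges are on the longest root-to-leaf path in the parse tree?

7

[S [M if c then [M if c then [M { [L [S [M v := e]]] }] else [M v := e]] else [M v := e]]]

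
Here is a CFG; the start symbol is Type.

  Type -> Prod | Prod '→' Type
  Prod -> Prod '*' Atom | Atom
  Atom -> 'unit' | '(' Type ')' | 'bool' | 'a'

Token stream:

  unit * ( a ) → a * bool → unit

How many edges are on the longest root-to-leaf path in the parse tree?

6

[Type [Prod [Prod [Atom unit]] * [Atom ( [Type [Prod [Atom a]]] )]] → [Type [Prod [Prod [Atom a]] * [Atom bool]] → [Type [Prod [Atom unit]]]]]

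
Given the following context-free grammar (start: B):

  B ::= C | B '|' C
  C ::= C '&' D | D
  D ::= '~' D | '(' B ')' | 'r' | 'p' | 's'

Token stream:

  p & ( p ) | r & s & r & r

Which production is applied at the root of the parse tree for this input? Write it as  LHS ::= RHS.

B ::= B '|' C

[B [B [C [C [D p]] & [D ( [B [C [D p]]] )]]] | [C [C [C [C [D r]] & [D s]] & [D r]] & [D r]]]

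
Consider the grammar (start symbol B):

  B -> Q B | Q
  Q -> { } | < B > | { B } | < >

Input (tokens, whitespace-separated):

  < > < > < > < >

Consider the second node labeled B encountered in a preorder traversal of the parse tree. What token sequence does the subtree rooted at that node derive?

< > < > < >

[B [Q < >] [B [Q < >] [B [Q < >] [B [Q < >]]]]]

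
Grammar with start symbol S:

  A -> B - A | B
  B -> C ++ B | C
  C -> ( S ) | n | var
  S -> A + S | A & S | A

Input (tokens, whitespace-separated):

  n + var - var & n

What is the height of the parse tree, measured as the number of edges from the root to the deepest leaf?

[S [A [B [C n]]] + [S [A [B [C var]] - [A [B [C var]]]] & [S [A [B [C n]]]]]]

6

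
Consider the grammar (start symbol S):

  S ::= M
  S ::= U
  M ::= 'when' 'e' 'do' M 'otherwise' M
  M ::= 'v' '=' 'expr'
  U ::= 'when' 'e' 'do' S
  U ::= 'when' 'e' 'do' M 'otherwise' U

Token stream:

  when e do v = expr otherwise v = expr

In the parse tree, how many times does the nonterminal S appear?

[S [M when e do [M v = expr] otherwise [M v = expr]]]

1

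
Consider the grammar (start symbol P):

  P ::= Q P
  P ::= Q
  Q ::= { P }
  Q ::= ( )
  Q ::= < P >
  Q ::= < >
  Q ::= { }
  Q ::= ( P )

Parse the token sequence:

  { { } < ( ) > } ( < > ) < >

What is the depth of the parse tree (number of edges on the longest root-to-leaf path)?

[P [Q { [P [Q { }] [P [Q < [P [Q ( )]] >]]] }] [P [Q ( [P [Q < >]] )] [P [Q < >]]]]

7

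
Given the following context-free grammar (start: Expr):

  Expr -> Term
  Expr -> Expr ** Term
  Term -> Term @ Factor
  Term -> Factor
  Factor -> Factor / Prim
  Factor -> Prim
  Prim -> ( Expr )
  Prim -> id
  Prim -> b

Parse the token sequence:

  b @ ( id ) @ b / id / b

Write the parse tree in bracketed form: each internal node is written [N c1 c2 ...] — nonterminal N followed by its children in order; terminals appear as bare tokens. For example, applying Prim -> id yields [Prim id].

[Expr [Term [Term [Term [Factor [Prim b]]] @ [Factor [Prim ( [Expr [Term [Factor [Prim id]]]] )]]] @ [Factor [Factor [Factor [Prim b]] / [Prim id]] / [Prim b]]]]

Expr
Term
Term @ Factor
Term @ Factor @ Factor
Factor @ Factor @ Factor
Prim @ Factor @ Factor
b @ Factor @ Factor
b @ Prim @ Factor
b @ ( Expr ) @ Factor
b @ ( Term ) @ Factor
b @ ( Factor ) @ Factor
b @ ( Prim ) @ Factor
b @ ( id ) @ Factor
b @ ( id ) @ Factor / Prim
b @ ( id ) @ Factor / Prim / Prim
b @ ( id ) @ Prim / Prim / Prim
b @ ( id ) @ b / Prim / Prim
b @ ( id ) @ b / id / Prim
b @ ( id ) @ b / id / b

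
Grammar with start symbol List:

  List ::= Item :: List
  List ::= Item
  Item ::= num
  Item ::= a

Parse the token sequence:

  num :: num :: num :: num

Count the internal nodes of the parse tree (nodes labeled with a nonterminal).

[List [Item num] :: [List [Item num] :: [List [Item num] :: [List [Item num]]]]]

8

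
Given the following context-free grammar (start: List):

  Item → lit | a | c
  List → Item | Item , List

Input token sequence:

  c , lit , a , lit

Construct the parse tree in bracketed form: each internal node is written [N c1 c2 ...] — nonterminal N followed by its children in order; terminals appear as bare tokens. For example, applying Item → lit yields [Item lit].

[List [Item c] , [List [Item lit] , [List [Item a] , [List [Item lit]]]]]

List
Item , List
c , List
c , Item , List
c , lit , List
c , lit , Item , List
c , lit , a , List
c , lit , a , Item
c , lit , a , lit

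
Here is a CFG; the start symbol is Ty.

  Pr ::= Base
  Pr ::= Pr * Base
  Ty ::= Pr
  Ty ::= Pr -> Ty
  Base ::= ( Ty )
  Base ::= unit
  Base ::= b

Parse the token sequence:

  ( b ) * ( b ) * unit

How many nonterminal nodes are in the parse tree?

[Ty [Pr [Pr [Pr [Base ( [Ty [Pr [Base b]]] )]] * [Base ( [Ty [Pr [Base b]]] )]] * [Base unit]]]

13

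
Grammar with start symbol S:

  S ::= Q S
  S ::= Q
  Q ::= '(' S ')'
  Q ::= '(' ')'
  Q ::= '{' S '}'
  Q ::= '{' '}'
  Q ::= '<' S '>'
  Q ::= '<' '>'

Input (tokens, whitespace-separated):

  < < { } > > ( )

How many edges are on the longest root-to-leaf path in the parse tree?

[S [Q < [S [Q < [S [Q { }]] >]] >] [S [Q ( )]]]

6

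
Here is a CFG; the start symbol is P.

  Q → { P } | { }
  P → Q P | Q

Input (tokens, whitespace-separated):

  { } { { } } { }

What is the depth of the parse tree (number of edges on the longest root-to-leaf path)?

5

[P [Q { }] [P [Q { [P [Q { }]] }] [P [Q { }]]]]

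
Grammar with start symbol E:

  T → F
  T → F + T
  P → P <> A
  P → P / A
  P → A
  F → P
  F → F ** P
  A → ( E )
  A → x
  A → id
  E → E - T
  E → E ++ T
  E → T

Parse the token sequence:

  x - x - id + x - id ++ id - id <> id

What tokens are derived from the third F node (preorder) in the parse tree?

id

[E [E [E [E [E [E [T [F [P [A x]]]]] - [T [F [P [A x]]]]] - [T [F [P [A id]]] + [T [F [P [A x]]]]]] - [T [F [P [A id]]]]] ++ [T [F [P [A id]]]]] - [T [F [P [P [A id]] <> [A id]]]]]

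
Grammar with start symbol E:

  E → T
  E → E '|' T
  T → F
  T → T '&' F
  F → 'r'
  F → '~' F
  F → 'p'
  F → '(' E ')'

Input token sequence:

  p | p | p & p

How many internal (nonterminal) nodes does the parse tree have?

[E [E [E [T [F p]]] | [T [F p]]] | [T [T [F p]] & [F p]]]

11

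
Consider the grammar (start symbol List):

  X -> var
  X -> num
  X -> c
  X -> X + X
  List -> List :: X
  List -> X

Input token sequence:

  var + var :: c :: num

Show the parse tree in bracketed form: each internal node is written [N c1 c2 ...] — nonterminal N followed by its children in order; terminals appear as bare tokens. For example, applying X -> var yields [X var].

List
List :: X
List :: X :: X
X :: X :: X
X + X :: X :: X
var + X :: X :: X
var + var :: X :: X
var + var :: c :: X
var + var :: c :: num

[List [List [List [X [X var] + [X var]]] :: [X c]] :: [X num]]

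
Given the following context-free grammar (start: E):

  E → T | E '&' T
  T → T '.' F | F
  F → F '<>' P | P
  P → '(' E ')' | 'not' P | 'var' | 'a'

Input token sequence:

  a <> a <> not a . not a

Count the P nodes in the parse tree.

[E [T [T [F [F [F [P a]] <> [P a]] <> [P not [P a]]]] . [F [P not [P a]]]]]

6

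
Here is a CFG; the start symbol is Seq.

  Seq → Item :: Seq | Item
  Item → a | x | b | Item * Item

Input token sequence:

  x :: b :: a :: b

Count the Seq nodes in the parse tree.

4

[Seq [Item x] :: [Seq [Item b] :: [Seq [Item a] :: [Seq [Item b]]]]]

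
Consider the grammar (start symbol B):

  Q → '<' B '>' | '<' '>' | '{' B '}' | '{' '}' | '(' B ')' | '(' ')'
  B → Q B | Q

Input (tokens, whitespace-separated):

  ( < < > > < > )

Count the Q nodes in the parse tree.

4

[B [Q ( [B [Q < [B [Q < >]] >] [B [Q < >]]] )]]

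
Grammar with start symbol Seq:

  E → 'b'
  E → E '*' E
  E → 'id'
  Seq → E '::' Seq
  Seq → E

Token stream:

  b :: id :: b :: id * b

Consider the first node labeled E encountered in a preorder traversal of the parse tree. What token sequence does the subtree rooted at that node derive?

b

[Seq [E b] :: [Seq [E id] :: [Seq [E b] :: [Seq [E [E id] * [E b]]]]]]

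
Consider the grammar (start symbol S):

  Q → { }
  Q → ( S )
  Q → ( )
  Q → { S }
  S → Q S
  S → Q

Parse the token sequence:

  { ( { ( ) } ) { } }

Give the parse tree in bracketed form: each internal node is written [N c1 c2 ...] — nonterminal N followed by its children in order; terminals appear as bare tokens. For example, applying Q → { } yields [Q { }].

[S [Q { [S [Q ( [S [Q { [S [Q ( )]] }]] )] [S [Q { }]]] }]]

S
Q
{ S }
{ Q S }
{ ( S ) S }
{ ( Q ) S }
{ ( { S } ) S }
{ ( { Q } ) S }
{ ( { ( ) } ) S }
{ ( { ( ) } ) Q }
{ ( { ( ) } ) { } }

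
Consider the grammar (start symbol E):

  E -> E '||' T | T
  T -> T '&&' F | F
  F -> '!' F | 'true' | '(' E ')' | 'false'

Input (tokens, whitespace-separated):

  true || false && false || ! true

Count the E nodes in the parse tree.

[E [E [E [T [F true]]] || [T [T [F false]] && [F false]]] || [T [F ! [F true]]]]

3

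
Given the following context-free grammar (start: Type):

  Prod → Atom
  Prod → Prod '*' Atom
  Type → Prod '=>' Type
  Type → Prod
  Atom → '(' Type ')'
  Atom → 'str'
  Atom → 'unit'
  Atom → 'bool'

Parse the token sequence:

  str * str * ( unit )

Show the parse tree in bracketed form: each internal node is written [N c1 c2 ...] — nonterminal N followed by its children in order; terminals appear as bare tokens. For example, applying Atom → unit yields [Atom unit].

Type
Prod
Prod * Atom
Prod * Atom * Atom
Atom * Atom * Atom
str * Atom * Atom
str * str * Atom
str * str * ( Type )
str * str * ( Prod )
str * str * ( Atom )
str * str * ( unit )

[Type [Prod [Prod [Prod [Atom str]] * [Atom str]] * [Atom ( [Type [Prod [Atom unit]]] )]]]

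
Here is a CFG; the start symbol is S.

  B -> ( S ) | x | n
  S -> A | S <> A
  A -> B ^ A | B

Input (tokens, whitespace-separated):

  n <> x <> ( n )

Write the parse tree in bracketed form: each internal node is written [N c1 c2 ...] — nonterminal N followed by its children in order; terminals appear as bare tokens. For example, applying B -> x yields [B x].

[S [S [S [A [B n]]] <> [A [B x]]] <> [A [B ( [S [A [B n]]] )]]]

S
S <> A
S <> A <> A
A <> A <> A
B <> A <> A
n <> A <> A
n <> B <> A
n <> x <> A
n <> x <> B
n <> x <> ( S )
n <> x <> ( A )
n <> x <> ( B )
n <> x <> ( n )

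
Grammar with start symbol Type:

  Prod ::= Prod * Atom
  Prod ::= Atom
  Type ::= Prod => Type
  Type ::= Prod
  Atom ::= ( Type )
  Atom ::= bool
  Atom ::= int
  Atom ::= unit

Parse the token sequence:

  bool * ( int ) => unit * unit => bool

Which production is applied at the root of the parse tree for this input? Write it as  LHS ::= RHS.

Type ::= Prod => Type

[Type [Prod [Prod [Atom bool]] * [Atom ( [Type [Prod [Atom int]]] )]] => [Type [Prod [Prod [Atom unit]] * [Atom unit]] => [Type [Prod [Atom bool]]]]]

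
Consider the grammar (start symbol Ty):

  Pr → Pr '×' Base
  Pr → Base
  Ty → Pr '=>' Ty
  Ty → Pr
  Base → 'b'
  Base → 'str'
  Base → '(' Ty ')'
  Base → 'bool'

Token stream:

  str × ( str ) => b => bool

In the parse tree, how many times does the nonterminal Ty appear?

[Ty [Pr [Pr [Base str]] × [Base ( [Ty [Pr [Base str]]] )]] => [Ty [Pr [Base b]] => [Ty [Pr [Base bool]]]]]

4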